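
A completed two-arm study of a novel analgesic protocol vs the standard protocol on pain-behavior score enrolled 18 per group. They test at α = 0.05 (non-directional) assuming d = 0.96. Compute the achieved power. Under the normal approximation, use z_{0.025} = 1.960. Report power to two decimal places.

For two equal groups, power = Φ(d·√(n/2) − z_{α/2}).
d·√(n/2) = 0.96 × √(18/2) = 0.96 × 3.000 = 2.880.
z_β = 2.880 − 1.960 = 0.920.
Power = Φ(0.920) = 0.821.

power ≈ 0.82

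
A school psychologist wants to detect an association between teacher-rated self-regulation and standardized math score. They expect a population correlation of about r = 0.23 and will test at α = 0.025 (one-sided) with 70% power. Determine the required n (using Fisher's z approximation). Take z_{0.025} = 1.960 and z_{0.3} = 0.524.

n = 116

Fisher's z: C = ½·ln((1+r)/(1−r)) = ½·ln(1.5974) = 0.2342.
n = ((z_{α} + z_β)/C)² + 3.
(1.960 + 0.524) / 0.2342 = 2.484 / 0.2342 = 10.606.
n = 10.606² + 3 = 112.49 + 3 = 115.5.
Round up.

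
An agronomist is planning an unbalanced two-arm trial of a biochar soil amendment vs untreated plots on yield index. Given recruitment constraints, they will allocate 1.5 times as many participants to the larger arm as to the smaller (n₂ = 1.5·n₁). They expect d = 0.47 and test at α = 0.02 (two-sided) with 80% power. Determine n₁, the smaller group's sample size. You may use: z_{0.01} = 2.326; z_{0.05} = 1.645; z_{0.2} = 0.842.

n₁ = 76

With allocation ratio k = n₂/n₁ = 1.5, Var(x̄₁−x̄₂) = σ²(1/n₁ + 1/(k·n₁)) = σ²·(k+1)/(k·n₁).
So n₁ = (1 + 1/k)·((z_{α/2} + z_β)/d)² = 1.667 × (3.168/0.47)².
n₁ = 1.667 × 45.43 = 75.7.
Round up: n₁ = 76, giving n₂ = 1.5 × 76 = 114.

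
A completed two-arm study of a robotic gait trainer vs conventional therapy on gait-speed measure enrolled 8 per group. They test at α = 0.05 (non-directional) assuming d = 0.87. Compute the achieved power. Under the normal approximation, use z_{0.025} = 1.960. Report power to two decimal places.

For two equal groups, power = Φ(d·√(n/2) − z_{α/2}).
d·√(n/2) = 0.87 × √(8/2) = 0.87 × 2.000 = 1.740.
z_β = 1.740 − 1.960 = -0.220.
Power = Φ(-0.220) = 0.413.

power ≈ 0.41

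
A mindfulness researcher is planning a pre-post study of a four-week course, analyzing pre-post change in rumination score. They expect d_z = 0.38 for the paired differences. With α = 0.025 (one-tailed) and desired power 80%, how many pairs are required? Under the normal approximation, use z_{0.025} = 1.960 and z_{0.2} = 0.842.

n = 55 pairs

For a paired (one-sample on differences) test: n = ((z_{α} + z_β) / d)².
z_{α} + z_β = 1.960 + 0.842 = 2.802.
n = (2.802 / 0.38)² = 7.374² = 54.37.
Round up.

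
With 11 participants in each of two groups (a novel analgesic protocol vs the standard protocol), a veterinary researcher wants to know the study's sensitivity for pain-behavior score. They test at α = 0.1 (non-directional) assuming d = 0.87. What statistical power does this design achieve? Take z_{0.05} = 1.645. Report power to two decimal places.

power ≈ 0.65

For two equal groups, power = Φ(d·√(n/2) − z_{α/2}).
d·√(n/2) = 0.87 × √(11/2) = 0.87 × 2.345 = 2.040.
z_β = 2.040 − 1.645 = 0.395.
Power = Φ(0.395) = 0.654.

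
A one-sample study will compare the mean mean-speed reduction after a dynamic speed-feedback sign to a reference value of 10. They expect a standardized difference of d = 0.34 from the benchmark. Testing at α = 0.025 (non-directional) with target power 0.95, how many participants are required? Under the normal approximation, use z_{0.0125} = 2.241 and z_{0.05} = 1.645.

n = 131

For a one-sample test: n = ((z_{α/2} + z_β) / d)².
z_{α/2} + z_β = 2.241 + 1.645 = 3.886.
n = (3.886 / 0.34)² = 11.429² = 130.63.
Round up.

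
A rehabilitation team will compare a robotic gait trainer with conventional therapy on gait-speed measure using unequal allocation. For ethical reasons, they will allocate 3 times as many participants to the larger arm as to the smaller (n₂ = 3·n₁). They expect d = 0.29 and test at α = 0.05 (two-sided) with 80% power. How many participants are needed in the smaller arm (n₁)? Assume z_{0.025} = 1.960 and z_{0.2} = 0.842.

n₁ = 125

With allocation ratio k = n₂/n₁ = 3, Var(x̄₁−x̄₂) = σ²(1/n₁ + 1/(k·n₁)) = σ²·(k+1)/(k·n₁).
So n₁ = (1 + 1/k)·((z_{α/2} + z_β)/d)² = 1.333 × (2.802/0.29)².
n₁ = 1.333 × 93.36 = 124.5.
Round up: n₁ = 125, giving n₂ = 3 × 125 = 375.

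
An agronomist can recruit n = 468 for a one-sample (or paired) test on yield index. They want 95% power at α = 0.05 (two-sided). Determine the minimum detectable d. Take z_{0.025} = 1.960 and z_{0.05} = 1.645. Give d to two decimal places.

For a single sample (or paired design) of n = 468: d_min = (z_{α/2} + z_β)/√n.
z-sum = 1.960 + 1.645 = 3.605.
d_min = 3.605 / √468 = 3.605 / 21.633 = 0.167.

d_min ≈ 0.17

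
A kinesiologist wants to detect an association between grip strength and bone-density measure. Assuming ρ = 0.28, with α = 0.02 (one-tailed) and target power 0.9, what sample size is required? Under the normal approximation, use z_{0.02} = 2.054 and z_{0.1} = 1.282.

Fisher's z: C = ½·ln((1+r)/(1−r)) = ½·ln(1.7778) = 0.2877.
n = ((z_{α} + z_β)/C)² + 3.
(2.054 + 1.282) / 0.2877 = 3.336 / 0.2877 = 11.595.
n = 11.595² + 3 = 134.45 + 3 = 137.5.
Round up.

n = 138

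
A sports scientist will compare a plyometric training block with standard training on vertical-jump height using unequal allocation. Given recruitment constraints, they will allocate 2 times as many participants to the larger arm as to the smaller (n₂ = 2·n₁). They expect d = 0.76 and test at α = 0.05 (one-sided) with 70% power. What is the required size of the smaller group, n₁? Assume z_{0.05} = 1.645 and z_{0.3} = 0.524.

With allocation ratio k = n₂/n₁ = 2, Var(x̄₁−x̄₂) = σ²(1/n₁ + 1/(k·n₁)) = σ²·(k+1)/(k·n₁).
So n₁ = (1 + 1/k)·((z_{α} + z_β)/d)² = 1.500 × (2.169/0.76)².
n₁ = 1.500 × 8.15 = 12.2.
Round up: n₁ = 13, giving n₂ = 2 × 13 = 26.

n₁ = 13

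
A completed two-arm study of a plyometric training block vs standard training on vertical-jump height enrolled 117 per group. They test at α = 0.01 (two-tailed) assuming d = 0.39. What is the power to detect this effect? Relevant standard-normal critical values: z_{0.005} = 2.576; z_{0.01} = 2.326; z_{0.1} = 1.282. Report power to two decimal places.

For two equal groups, power = Φ(d·√(n/2) − z_{α/2}).
d·√(n/2) = 0.39 × √(117/2) = 0.39 × 7.649 = 2.983.
z_β = 2.983 − 2.576 = 0.407.
Power = Φ(0.407) = 0.658.

power ≈ 0.66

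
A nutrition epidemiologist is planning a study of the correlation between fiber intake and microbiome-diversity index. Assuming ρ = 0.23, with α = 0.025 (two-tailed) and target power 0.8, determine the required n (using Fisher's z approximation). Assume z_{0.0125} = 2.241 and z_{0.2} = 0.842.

n = 177

Fisher's z: C = ½·ln((1+r)/(1−r)) = ½·ln(1.5974) = 0.2342.
n = ((z_{α/2} + z_β)/C)² + 3.
(2.241 + 0.842) / 0.2342 = 3.083 / 0.2342 = 13.164.
n = 13.164² + 3 = 173.29 + 3 = 176.3.
Round up.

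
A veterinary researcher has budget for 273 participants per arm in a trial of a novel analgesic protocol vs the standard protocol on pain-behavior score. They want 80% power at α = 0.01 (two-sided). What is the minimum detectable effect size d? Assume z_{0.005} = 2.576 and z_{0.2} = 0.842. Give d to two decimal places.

d_min ≈ 0.29

For two independent groups of n = 273 each: d_min = (z_{α/2} + z_β)·√(2/n).
z-sum = 2.576 + 0.842 = 3.418.
d_min = 3.418 × √(2/273) = 3.418 × 0.0856 = 0.293.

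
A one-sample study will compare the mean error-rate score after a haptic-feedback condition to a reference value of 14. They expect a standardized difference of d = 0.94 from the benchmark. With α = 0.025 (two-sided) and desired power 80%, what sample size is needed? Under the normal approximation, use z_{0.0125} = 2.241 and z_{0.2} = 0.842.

n = 11

For a one-sample test: n = ((z_{α/2} + z_β) / d)².
z_{α/2} + z_β = 2.241 + 0.842 = 3.083.
n = (3.083 / 0.94)² = 3.280² = 10.76.
Round up.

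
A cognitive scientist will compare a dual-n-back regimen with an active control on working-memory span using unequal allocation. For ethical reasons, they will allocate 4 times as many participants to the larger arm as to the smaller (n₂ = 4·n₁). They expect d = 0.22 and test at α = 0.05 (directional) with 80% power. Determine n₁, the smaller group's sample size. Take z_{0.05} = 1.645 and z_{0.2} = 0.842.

n₁ = 160

With allocation ratio k = n₂/n₁ = 4, Var(x̄₁−x̄₂) = σ²(1/n₁ + 1/(k·n₁)) = σ²·(k+1)/(k·n₁).
So n₁ = (1 + 1/k)·((z_{α} + z_β)/d)² = 1.250 × (2.487/0.22)².
n₁ = 1.250 × 127.79 = 159.7.
Round up: n₁ = 160, giving n₂ = 4 × 160 = 640.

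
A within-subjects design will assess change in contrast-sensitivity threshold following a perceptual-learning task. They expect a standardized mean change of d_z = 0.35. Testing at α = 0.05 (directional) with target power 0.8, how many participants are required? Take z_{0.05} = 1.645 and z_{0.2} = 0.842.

n = 51 pairs

For a paired (one-sample on differences) test: n = ((z_{α} + z_β) / d)².
z_{α} + z_β = 1.645 + 0.842 = 2.487.
n = (2.487 / 0.35)² = 7.106² = 50.49.
Round up.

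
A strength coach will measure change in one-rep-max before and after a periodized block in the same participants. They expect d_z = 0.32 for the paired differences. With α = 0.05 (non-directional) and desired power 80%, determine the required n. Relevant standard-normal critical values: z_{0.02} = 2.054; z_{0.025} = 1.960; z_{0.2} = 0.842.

For a paired (one-sample on differences) test: n = ((z_{α/2} + z_β) / d)².
z_{α/2} + z_β = 1.960 + 0.842 = 2.802.
n = (2.802 / 0.32)² = 8.756² = 76.67.
Round up.

n = 77 pairs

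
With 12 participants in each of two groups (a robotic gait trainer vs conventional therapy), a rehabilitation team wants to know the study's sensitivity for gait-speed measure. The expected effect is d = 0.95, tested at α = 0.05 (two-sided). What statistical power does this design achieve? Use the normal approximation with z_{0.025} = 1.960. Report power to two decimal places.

power ≈ 0.64

For two equal groups, power = Φ(d·√(n/2) − z_{α/2}).
d·√(n/2) = 0.95 × √(12/2) = 0.95 × 2.449 = 2.327.
z_β = 2.327 − 1.960 = 0.367.
Power = Φ(0.367) = 0.643.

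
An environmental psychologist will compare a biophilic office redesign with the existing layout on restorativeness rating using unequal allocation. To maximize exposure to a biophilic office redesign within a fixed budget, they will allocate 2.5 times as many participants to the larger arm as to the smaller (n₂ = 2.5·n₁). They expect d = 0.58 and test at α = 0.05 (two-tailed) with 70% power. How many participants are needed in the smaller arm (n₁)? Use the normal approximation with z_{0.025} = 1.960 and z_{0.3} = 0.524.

n₁ = 26

With allocation ratio k = n₂/n₁ = 2.5, Var(x̄₁−x̄₂) = σ²(1/n₁ + 1/(k·n₁)) = σ²·(k+1)/(k·n₁).
So n₁ = (1 + 1/k)·((z_{α/2} + z_β)/d)² = 1.400 × (2.484/0.58)².
n₁ = 1.400 × 18.34 = 25.7.
Round up: n₁ = 26, giving n₂ = 2.5 × 26 = 65.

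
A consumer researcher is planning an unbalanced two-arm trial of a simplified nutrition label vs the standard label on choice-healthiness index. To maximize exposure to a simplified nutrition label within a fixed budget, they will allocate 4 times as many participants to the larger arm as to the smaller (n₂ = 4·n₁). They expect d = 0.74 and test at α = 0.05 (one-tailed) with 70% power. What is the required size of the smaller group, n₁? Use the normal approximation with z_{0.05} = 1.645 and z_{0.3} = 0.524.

n₁ = 11

With allocation ratio k = n₂/n₁ = 4, Var(x̄₁−x̄₂) = σ²(1/n₁ + 1/(k·n₁)) = σ²·(k+1)/(k·n₁).
So n₁ = (1 + 1/k)·((z_{α} + z_β)/d)² = 1.250 × (2.169/0.74)².
n₁ = 1.250 × 8.59 = 10.7.
Round up: n₁ = 11, giving n₂ = 4 × 11 = 44.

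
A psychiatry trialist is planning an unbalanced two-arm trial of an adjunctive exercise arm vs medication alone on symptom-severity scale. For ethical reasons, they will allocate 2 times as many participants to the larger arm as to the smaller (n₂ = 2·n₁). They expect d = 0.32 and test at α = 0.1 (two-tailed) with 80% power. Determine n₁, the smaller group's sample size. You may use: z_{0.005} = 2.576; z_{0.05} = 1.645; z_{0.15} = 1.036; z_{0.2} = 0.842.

n₁ = 91

With allocation ratio k = n₂/n₁ = 2, Var(x̄₁−x̄₂) = σ²(1/n₁ + 1/(k·n₁)) = σ²·(k+1)/(k·n₁).
So n₁ = (1 + 1/k)·((z_{α/2} + z_β)/d)² = 1.500 × (2.487/0.32)².
n₁ = 1.500 × 60.40 = 90.6.
Round up: n₁ = 91, giving n₂ = 2 × 91 = 182.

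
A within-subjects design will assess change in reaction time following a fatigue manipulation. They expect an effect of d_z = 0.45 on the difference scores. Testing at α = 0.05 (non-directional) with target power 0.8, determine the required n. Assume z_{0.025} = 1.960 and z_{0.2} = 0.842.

n = 39 pairs

For a paired (one-sample on differences) test: n = ((z_{α/2} + z_β) / d)².
z_{α/2} + z_β = 1.960 + 0.842 = 2.802.
n = (2.802 / 0.45)² = 6.227² = 38.77.
Round up.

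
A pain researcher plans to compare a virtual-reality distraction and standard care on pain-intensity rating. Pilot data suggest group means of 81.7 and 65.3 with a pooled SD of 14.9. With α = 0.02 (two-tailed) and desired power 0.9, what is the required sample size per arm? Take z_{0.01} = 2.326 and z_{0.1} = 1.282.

Cohen's d = |M₁ − M₂| / SD_pooled = |81.7 − 65.3| / 14.9 = 16.4 / 14.9 = 1.101.
For two independent groups with equal n: n = 2·((z_{α/2} + z_β) / d)².
z_{α/2} + z_β = 2.326 + 1.282 = 3.608.
n = 2 × (3.608 / 1.101)² = 2 × 3.277² = 2 × 10.74 = 21.5.
Round up to the next whole participant.

n = 22 per group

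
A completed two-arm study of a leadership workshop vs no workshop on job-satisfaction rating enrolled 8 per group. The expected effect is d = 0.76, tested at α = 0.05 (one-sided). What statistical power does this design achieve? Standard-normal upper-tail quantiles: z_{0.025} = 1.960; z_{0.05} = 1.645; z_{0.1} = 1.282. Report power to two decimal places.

For two equal groups, power = Φ(d·√(n/2) − z_{α}).
d·√(n/2) = 0.76 × √(8/2) = 0.76 × 2.000 = 1.520.
z_β = 1.520 − 1.645 = -0.125.
Power = Φ(-0.125) = 0.450.

power ≈ 0.45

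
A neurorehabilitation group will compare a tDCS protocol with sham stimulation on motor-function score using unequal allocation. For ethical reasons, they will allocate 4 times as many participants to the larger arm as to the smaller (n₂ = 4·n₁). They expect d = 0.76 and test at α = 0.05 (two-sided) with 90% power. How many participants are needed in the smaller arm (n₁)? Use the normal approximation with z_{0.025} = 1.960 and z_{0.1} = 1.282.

n₁ = 23

With allocation ratio k = n₂/n₁ = 4, Var(x̄₁−x̄₂) = σ²(1/n₁ + 1/(k·n₁)) = σ²·(k+1)/(k·n₁).
So n₁ = (1 + 1/k)·((z_{α/2} + z_β)/d)² = 1.250 × (3.242/0.76)².
n₁ = 1.250 × 18.20 = 22.7.
Round up: n₁ = 23, giving n₂ = 4 × 23 = 92.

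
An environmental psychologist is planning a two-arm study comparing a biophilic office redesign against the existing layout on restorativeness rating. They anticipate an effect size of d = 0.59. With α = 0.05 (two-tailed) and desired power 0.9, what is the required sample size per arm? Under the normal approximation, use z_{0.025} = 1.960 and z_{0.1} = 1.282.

For two independent groups with equal n: n = 2·((z_{α/2} + z_β) / d)².
z_{α/2} + z_β = 1.960 + 1.282 = 3.242.
n = 2 × (3.242 / 0.59)² = 2 × 5.495² = 2 × 30.19 = 60.4.
Round up to the next whole participant.

n = 61 per group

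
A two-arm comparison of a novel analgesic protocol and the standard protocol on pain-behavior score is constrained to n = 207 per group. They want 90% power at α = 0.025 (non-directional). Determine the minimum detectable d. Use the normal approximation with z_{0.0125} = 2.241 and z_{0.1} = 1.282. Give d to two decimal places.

For two independent groups of n = 207 each: d_min = (z_{α/2} + z_β)·√(2/n).
z-sum = 2.241 + 1.282 = 3.523.
d_min = 3.523 × √(2/207) = 3.523 × 0.0983 = 0.346.

d_min ≈ 0.35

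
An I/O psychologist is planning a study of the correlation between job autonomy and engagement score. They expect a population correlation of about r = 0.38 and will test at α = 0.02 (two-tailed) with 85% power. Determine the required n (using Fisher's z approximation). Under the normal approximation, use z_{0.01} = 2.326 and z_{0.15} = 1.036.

Fisher's z: C = ½·ln((1+r)/(1−r)) = ½·ln(2.2258) = 0.4001.
n = ((z_{α/2} + z_β)/C)² + 3.
(2.326 + 1.036) / 0.4001 = 3.362 / 0.4001 = 8.403.
n = 8.403² + 3 = 70.61 + 3 = 73.6.
Round up.

n = 74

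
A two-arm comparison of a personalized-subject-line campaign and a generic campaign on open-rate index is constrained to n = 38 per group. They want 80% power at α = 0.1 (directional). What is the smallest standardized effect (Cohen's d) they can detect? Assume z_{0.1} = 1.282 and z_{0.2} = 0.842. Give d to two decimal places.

d_min ≈ 0.49

For two independent groups of n = 38 each: d_min = (z_{α} + z_β)·√(2/n).
z-sum = 1.282 + 0.842 = 2.124.
d_min = 2.124 × √(2/38) = 2.124 × 0.2294 = 0.487.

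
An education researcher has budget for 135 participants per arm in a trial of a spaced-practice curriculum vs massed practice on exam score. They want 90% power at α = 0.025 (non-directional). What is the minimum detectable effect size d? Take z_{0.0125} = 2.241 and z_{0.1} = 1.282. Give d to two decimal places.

For two independent groups of n = 135 each: d_min = (z_{α/2} + z_β)·√(2/n).
z-sum = 2.241 + 1.282 = 3.523.
d_min = 3.523 × √(2/135) = 3.523 × 0.1217 = 0.429.

d_min ≈ 0.43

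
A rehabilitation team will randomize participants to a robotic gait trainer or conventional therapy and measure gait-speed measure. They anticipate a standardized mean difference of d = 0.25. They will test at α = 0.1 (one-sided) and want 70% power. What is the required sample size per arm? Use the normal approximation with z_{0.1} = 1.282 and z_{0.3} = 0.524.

n = 105 per group

For two independent groups with equal n: n = 2·((z_{α} + z_β) / d)².
z_{α} + z_β = 1.282 + 0.524 = 1.806.
n = 2 × (1.806 / 0.25)² = 2 × 7.224² = 2 × 52.19 = 104.4.
Round up to the next whole participant.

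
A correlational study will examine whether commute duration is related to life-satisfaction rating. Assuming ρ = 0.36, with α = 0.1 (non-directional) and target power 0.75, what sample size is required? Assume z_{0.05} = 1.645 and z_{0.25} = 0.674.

n = 41

Fisher's z: C = ½·ln((1+r)/(1−r)) = ½·ln(2.1250) = 0.3769.
n = ((z_{α/2} + z_β)/C)² + 3.
(1.645 + 0.674) / 0.3769 = 2.319 / 0.3769 = 6.153.
n = 6.153² + 3 = 37.86 + 3 = 40.9.
Round up.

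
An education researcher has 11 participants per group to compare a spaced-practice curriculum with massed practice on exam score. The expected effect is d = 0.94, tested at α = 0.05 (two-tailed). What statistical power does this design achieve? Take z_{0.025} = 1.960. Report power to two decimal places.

For two equal groups, power = Φ(d·√(n/2) − z_{α/2}).
d·√(n/2) = 0.94 × √(11/2) = 0.94 × 2.345 = 2.204.
z_β = 2.204 − 1.960 = 0.244.
Power = Φ(0.244) = 0.597.

power ≈ 0.60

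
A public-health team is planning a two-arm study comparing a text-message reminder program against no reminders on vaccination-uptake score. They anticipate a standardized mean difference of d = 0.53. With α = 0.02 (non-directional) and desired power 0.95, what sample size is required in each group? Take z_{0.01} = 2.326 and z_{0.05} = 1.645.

n = 113 per group

For two independent groups with equal n: n = 2·((z_{α/2} + z_β) / d)².
z_{α/2} + z_β = 2.326 + 1.645 = 3.971.
n = 2 × (3.971 / 0.53)² = 2 × 7.492² = 2 × 56.14 = 112.3.
Round up to the next whole participant.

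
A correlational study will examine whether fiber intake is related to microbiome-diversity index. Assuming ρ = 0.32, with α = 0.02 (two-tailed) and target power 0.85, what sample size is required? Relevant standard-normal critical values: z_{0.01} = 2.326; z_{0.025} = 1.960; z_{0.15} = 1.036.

n = 106

Fisher's z: C = ½·ln((1+r)/(1−r)) = ½·ln(1.9412) = 0.3316.
n = ((z_{α/2} + z_β)/C)² + 3.
(2.326 + 1.036) / 0.3316 = 3.362 / 0.3316 = 10.139.
n = 10.139² + 3 = 102.79 + 3 = 105.8.
Round up.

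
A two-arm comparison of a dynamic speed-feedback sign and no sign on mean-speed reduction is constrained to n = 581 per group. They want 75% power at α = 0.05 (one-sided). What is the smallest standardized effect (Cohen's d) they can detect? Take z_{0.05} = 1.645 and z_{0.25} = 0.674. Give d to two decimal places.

d_min ≈ 0.14

For two independent groups of n = 581 each: d_min = (z_{α} + z_β)·√(2/n).
z-sum = 1.645 + 0.674 = 2.319.
d_min = 2.319 × √(2/581) = 2.319 × 0.0587 = 0.136.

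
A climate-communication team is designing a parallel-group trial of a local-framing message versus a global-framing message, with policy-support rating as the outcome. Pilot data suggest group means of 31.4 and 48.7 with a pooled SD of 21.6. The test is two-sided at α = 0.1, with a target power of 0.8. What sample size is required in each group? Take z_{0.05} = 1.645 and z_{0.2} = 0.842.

Cohen's d = |M₁ − M₂| / SD_pooled = |31.4 − 48.7| / 21.6 = 17.3 / 21.6 = 0.801.
For two independent groups with equal n: n = 2·((z_{α/2} + z_β) / d)².
z_{α/2} + z_β = 1.645 + 0.842 = 2.487.
n = 2 × (2.487 / 0.801)² = 2 × 3.105² = 2 × 9.64 = 19.3.
Round up to the next whole participant.

n = 20 per group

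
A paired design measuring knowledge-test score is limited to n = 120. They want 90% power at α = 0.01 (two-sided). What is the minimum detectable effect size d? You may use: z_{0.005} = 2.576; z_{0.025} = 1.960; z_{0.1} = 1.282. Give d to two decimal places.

For a single sample (or paired design) of n = 120: d_min = (z_{α/2} + z_β)/√n.
z-sum = 2.576 + 1.282 = 3.858.
d_min = 3.858 / √120 = 3.858 / 10.954 = 0.352.

d_min ≈ 0.35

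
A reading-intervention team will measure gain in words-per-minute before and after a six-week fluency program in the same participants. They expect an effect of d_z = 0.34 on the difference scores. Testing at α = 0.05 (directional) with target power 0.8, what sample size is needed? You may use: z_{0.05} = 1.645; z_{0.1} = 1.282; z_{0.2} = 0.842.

For a paired (one-sample on differences) test: n = ((z_{α} + z_β) / d)².
z_{α} + z_β = 1.645 + 0.842 = 2.487.
n = (2.487 / 0.34)² = 7.315² = 53.50.
Round up.

n = 54 pairs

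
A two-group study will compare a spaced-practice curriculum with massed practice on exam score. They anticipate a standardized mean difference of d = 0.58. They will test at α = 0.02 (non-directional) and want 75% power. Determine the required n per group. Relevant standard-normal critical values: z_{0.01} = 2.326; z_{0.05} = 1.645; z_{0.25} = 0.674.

For two independent groups with equal n: n = 2·((z_{α/2} + z_β) / d)².
z_{α/2} + z_β = 2.326 + 0.674 = 3.000.
n = 2 × (3.000 / 0.58)² = 2 × 5.172² = 2 × 26.75 = 53.5.
Round up to the next whole participant.

n = 54 per group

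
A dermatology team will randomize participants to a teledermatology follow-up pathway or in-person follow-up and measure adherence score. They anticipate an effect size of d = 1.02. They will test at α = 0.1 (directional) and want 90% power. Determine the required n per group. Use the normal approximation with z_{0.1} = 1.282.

For two independent groups with equal n: n = 2·((z_{α} + z_β) / d)².
z_{α} + z_β = 1.282 + 1.282 = 2.564.
n = 2 × (2.564 / 1.02)² = 2 × 2.514² = 2 × 6.32 = 12.6.
Round up to the next whole participant.

n = 13 per group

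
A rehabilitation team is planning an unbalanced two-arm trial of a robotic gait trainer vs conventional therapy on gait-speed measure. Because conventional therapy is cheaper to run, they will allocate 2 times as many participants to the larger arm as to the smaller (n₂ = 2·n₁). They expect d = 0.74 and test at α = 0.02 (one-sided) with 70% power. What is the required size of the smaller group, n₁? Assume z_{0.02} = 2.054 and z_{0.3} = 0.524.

With allocation ratio k = n₂/n₁ = 2, Var(x̄₁−x̄₂) = σ²(1/n₁ + 1/(k·n₁)) = σ²·(k+1)/(k·n₁).
So n₁ = (1 + 1/k)·((z_{α} + z_β)/d)² = 1.500 × (2.578/0.74)².
n₁ = 1.500 × 12.14 = 18.2.
Round up: n₁ = 19, giving n₂ = 2 × 19 = 38.

n₁ = 19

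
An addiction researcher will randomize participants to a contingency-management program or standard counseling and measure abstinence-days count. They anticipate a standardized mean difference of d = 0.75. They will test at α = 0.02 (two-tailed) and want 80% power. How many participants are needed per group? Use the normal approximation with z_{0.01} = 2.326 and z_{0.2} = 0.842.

n = 36 per group

For two independent groups with equal n: n = 2·((z_{α/2} + z_β) / d)².
z_{α/2} + z_β = 2.326 + 0.842 = 3.168.
n = 2 × (3.168 / 0.75)² = 2 × 4.224² = 2 × 17.84 = 35.7.
Round up to the next whole participant.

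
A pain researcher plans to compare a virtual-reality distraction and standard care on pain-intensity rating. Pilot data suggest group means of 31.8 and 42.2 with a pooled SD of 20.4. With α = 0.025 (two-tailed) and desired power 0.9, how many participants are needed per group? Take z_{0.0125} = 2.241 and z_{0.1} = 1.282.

n = 96 per group

Cohen's d = |M₁ − M₂| / SD_pooled = |31.8 − 42.2| / 20.4 = 10.4 / 20.4 = 0.510.
For two independent groups with equal n: n = 2·((z_{α/2} + z_β) / d)².
z_{α/2} + z_β = 2.241 + 1.282 = 3.523.
n = 2 × (3.523 / 0.510)² = 2 × 6.908² = 2 × 47.72 = 95.4.
Round up to the next whole participant.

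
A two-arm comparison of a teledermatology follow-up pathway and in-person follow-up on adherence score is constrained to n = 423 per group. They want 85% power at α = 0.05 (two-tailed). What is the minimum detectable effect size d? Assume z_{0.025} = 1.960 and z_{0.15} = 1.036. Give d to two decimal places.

d_min ≈ 0.21

For two independent groups of n = 423 each: d_min = (z_{α/2} + z_β)·√(2/n).
z-sum = 1.960 + 1.036 = 2.996.
d_min = 2.996 × √(2/423) = 2.996 × 0.0688 = 0.206.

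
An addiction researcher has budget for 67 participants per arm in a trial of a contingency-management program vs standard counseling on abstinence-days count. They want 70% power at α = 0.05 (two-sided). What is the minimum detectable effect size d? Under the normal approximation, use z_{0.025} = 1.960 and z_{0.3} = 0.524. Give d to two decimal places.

d_min ≈ 0.43

For two independent groups of n = 67 each: d_min = (z_{α/2} + z_β)·√(2/n).
z-sum = 1.960 + 0.524 = 2.484.
d_min = 2.484 × √(2/67) = 2.484 × 0.1728 = 0.429.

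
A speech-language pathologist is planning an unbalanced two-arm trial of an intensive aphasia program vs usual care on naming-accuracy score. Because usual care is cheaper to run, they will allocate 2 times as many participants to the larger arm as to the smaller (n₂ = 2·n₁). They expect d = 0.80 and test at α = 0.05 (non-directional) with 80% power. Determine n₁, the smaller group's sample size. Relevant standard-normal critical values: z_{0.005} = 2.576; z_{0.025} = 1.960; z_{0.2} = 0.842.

n₁ = 19

With allocation ratio k = n₂/n₁ = 2, Var(x̄₁−x̄₂) = σ²(1/n₁ + 1/(k·n₁)) = σ²·(k+1)/(k·n₁).
So n₁ = (1 + 1/k)·((z_{α/2} + z_β)/d)² = 1.500 × (2.802/0.80)².
n₁ = 1.500 × 12.27 = 18.4.
Round up: n₁ = 19, giving n₂ = 2 × 19 = 38.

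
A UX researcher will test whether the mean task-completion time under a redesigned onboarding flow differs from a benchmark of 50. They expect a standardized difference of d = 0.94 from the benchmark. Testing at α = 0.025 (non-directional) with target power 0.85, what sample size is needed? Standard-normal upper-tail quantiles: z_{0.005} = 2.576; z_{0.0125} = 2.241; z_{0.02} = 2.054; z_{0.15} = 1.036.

For a one-sample test: n = ((z_{α/2} + z_β) / d)².
z_{α/2} + z_β = 2.241 + 1.036 = 3.277.
n = (3.277 / 0.94)² = 3.486² = 12.15.
Round up.

n = 13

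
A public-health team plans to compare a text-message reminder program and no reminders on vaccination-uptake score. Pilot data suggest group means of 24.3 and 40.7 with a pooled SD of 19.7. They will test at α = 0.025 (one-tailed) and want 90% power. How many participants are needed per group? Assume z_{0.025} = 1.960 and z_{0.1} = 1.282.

n = 31 per group

Cohen's d = |M₁ − M₂| / SD_pooled = |24.3 − 40.7| / 19.7 = 16.4 / 19.7 = 0.832.
For two independent groups with equal n: n = 2·((z_{α} + z_β) / d)².
z_{α} + z_β = 1.960 + 1.282 = 3.242.
n = 2 × (3.242 / 0.832)² = 2 × 3.897² = 2 × 15.18 = 30.4.
Round up to the next whole participant.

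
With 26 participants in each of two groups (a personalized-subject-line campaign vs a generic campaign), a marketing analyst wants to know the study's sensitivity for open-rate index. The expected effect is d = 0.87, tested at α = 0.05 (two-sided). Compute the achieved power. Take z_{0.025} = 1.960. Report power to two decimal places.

For two equal groups, power = Φ(d·√(n/2) − z_{α/2}).
d·√(n/2) = 0.87 × √(26/2) = 0.87 × 3.606 = 3.137.
z_β = 3.137 − 1.960 = 1.177.
Power = Φ(1.177) = 0.880.

power ≈ 0.88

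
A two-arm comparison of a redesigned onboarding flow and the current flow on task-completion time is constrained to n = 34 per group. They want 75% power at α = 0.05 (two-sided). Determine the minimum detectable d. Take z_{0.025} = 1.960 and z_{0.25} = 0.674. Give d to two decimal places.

For two independent groups of n = 34 each: d_min = (z_{α/2} + z_β)·√(2/n).
z-sum = 1.960 + 0.674 = 2.634.
d_min = 2.634 × √(2/34) = 2.634 × 0.2425 = 0.639.

d_min ≈ 0.64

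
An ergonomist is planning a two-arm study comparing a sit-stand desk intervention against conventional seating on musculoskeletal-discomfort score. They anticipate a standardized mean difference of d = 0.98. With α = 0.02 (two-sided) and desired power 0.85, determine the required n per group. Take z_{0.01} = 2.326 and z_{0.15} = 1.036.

For two independent groups with equal n: n = 2·((z_{α/2} + z_β) / d)².
z_{α/2} + z_β = 2.326 + 1.036 = 3.362.
n = 2 × (3.362 / 0.98)² = 2 × 3.431² = 2 × 11.77 = 23.5.
Round up to the next whole participant.

n = 24 per group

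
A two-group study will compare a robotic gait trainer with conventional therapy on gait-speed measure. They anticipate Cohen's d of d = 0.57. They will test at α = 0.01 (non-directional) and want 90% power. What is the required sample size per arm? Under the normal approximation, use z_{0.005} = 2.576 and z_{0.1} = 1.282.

For two independent groups with equal n: n = 2·((z_{α/2} + z_β) / d)².
z_{α/2} + z_β = 2.576 + 1.282 = 3.858.
n = 2 × (3.858 / 0.57)² = 2 × 6.768² = 2 × 45.81 = 91.6.
Round up to the next whole participant.

n = 92 per group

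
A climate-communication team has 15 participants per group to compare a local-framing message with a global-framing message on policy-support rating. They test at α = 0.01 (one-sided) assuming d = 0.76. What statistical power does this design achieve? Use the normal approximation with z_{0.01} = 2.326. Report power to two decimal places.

For two equal groups, power = Φ(d·√(n/2) − z_{α}).
d·√(n/2) = 0.76 × √(15/2) = 0.76 × 2.739 = 2.081.
z_β = 2.081 − 2.326 = -0.245.
Power = Φ(-0.245) = 0.403.

power ≈ 0.40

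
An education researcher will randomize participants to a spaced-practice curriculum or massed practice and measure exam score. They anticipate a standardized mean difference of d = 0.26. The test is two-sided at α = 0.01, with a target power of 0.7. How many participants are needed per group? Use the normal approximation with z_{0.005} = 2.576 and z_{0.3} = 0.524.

n = 285 per group

For two independent groups with equal n: n = 2·((z_{α/2} + z_β) / d)².
z_{α/2} + z_β = 2.576 + 0.524 = 3.100.
n = 2 × (3.100 / 0.26)² = 2 × 11.923² = 2 × 142.16 = 284.3.
Round up to the next whole participant.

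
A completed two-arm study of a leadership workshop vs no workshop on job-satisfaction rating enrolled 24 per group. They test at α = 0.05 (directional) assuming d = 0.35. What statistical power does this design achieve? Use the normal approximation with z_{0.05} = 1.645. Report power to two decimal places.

For two equal groups, power = Φ(d·√(n/2) − z_{α}).
d·√(n/2) = 0.35 × √(24/2) = 0.35 × 3.464 = 1.212.
z_β = 1.212 − 1.645 = -0.433.
Power = Φ(-0.433) = 0.333.

power ≈ 0.33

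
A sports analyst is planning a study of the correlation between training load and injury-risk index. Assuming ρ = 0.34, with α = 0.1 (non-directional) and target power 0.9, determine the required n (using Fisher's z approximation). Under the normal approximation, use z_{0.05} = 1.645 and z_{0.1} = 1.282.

n = 72

Fisher's z: C = ½·ln((1+r)/(1−r)) = ½·ln(2.0303) = 0.3541.
n = ((z_{α/2} + z_β)/C)² + 3.
(1.645 + 1.282) / 0.3541 = 2.927 / 0.3541 = 8.266.
n = 8.266² + 3 = 68.33 + 3 = 71.3.
Round up.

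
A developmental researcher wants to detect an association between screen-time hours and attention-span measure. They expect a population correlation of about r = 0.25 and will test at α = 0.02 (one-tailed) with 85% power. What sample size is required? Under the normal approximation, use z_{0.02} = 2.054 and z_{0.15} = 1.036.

Fisher's z: C = ½·ln((1+r)/(1−r)) = ½·ln(1.6667) = 0.2554.
n = ((z_{α} + z_β)/C)² + 3.
(2.054 + 1.036) / 0.2554 = 3.090 / 0.2554 = 12.099.
n = 12.099² + 3 = 146.38 + 3 = 149.4.
Round up.

n = 150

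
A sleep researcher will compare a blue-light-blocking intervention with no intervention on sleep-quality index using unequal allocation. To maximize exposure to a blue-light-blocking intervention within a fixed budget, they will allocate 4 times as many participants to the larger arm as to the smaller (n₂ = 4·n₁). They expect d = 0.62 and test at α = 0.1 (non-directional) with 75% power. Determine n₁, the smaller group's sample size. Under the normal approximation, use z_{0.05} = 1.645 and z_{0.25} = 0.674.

With allocation ratio k = n₂/n₁ = 4, Var(x̄₁−x̄₂) = σ²(1/n₁ + 1/(k·n₁)) = σ²·(k+1)/(k·n₁).
So n₁ = (1 + 1/k)·((z_{α/2} + z_β)/d)² = 1.250 × (2.319/0.62)².
n₁ = 1.250 × 13.99 = 17.5.
Round up: n₁ = 18, giving n₂ = 4 × 18 = 72.

n₁ = 18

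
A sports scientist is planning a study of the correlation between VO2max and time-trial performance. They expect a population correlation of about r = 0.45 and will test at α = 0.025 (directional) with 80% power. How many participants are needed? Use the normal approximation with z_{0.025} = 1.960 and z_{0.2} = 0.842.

n = 37

Fisher's z: C = ½·ln((1+r)/(1−r)) = ½·ln(2.6364) = 0.4847.
n = ((z_{α} + z_β)/C)² + 3.
(1.960 + 0.842) / 0.4847 = 2.802 / 0.4847 = 5.781.
n = 5.781² + 3 = 33.42 + 3 = 36.4.
Round up.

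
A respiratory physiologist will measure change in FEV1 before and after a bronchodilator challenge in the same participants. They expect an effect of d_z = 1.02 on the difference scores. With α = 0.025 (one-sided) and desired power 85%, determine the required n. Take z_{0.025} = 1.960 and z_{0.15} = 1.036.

n = 9 pairs

For a paired (one-sample on differences) test: n = ((z_{α} + z_β) / d)².
z_{α} + z_β = 1.960 + 1.036 = 2.996.
n = (2.996 / 1.02)² = 2.937² = 8.63.
Round up.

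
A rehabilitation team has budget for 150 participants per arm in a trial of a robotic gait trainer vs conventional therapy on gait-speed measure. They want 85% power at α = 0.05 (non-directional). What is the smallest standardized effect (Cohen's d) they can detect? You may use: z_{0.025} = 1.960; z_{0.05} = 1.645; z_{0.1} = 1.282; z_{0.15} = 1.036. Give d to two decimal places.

d_min ≈ 0.35

For two independent groups of n = 150 each: d_min = (z_{α/2} + z_β)·√(2/n).
z-sum = 1.960 + 1.036 = 2.996.
d_min = 2.996 × √(2/150) = 2.996 × 0.1155 = 0.346.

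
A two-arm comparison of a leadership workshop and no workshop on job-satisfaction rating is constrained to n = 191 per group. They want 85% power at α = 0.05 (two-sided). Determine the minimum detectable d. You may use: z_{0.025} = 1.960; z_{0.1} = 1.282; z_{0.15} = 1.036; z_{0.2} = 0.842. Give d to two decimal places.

d_min ≈ 0.31

For two independent groups of n = 191 each: d_min = (z_{α/2} + z_β)·√(2/n).
z-sum = 1.960 + 1.036 = 2.996.
d_min = 2.996 × √(2/191) = 2.996 × 0.1023 = 0.307.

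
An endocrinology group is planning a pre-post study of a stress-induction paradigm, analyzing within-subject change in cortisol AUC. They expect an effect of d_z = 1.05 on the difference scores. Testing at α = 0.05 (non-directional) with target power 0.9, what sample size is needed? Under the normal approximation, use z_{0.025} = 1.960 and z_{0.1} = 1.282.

For a paired (one-sample on differences) test: n = ((z_{α/2} + z_β) / d)².
z_{α/2} + z_β = 1.960 + 1.282 = 3.242.
n = (3.242 / 1.05)² = 3.088² = 9.53.
Round up.

n = 10 pairs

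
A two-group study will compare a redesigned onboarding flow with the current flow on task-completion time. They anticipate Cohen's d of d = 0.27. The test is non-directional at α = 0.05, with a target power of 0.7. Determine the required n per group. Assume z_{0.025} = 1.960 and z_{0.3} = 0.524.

n = 170 per group

For two independent groups with equal n: n = 2·((z_{α/2} + z_β) / d)².
z_{α/2} + z_β = 1.960 + 0.524 = 2.484.
n = 2 × (2.484 / 0.27)² = 2 × 9.200² = 2 × 84.64 = 169.3.
Round up to the next whole participant.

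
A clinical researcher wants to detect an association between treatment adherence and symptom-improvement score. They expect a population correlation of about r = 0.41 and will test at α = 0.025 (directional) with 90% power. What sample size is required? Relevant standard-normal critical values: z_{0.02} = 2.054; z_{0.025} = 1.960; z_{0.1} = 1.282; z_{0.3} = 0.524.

n = 59

Fisher's z: C = ½·ln((1+r)/(1−r)) = ½·ln(2.3898) = 0.4356.
n = ((z_{α} + z_β)/C)² + 3.
(1.960 + 1.282) / 0.4356 = 3.242 / 0.4356 = 7.443.
n = 7.443² + 3 = 55.39 + 3 = 58.4.
Round up.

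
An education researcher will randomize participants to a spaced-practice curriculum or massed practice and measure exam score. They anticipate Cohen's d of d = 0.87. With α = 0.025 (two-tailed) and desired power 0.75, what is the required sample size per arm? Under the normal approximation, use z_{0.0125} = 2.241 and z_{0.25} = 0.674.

n = 23 per group

For two independent groups with equal n: n = 2·((z_{α/2} + z_β) / d)².
z_{α/2} + z_β = 2.241 + 0.674 = 2.915.
n = 2 × (2.915 / 0.87)² = 2 × 3.351² = 2 × 11.23 = 22.5.
Round up to the next whole participant.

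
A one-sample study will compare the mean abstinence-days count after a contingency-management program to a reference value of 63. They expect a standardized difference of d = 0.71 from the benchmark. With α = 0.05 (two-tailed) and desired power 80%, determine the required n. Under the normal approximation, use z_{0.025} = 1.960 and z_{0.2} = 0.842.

n = 16

For a one-sample test: n = ((z_{α/2} + z_β) / d)².
z_{α/2} + z_β = 1.960 + 0.842 = 2.802.
n = (2.802 / 0.71)² = 3.946² = 15.57.
Round up.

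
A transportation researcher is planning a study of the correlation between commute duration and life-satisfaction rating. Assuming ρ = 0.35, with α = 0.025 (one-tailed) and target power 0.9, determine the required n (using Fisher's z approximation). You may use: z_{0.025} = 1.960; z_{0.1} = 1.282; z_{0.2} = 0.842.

n = 82

Fisher's z: C = ½·ln((1+r)/(1−r)) = ½·ln(2.0769) = 0.3654.
n = ((z_{α} + z_β)/C)² + 3.
(1.960 + 1.282) / 0.3654 = 3.242 / 0.3654 = 8.872.
n = 8.872² + 3 = 78.72 + 3 = 81.7.
Round up.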